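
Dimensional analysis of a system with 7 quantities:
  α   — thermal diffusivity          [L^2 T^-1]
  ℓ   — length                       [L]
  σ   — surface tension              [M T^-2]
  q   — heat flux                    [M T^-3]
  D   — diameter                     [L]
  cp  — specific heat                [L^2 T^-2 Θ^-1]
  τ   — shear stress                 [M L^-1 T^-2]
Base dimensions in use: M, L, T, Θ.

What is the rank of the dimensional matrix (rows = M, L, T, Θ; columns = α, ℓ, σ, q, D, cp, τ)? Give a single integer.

Dimensional matrix (M×L×T×Θ by α×ℓ×σ×q×D×cp×τ):
  M: [ 0  0  1  1  0  0  1]
  L: [ 2  1  0  0  1  2 -1]
  T: [-1  0 -2 -3  0 -2 -2]
  Θ: [ 0  0  0  0  0 -1  0]
Echelon form has 4 nonzero rows (pivots: α,ℓ,σ,cp)

4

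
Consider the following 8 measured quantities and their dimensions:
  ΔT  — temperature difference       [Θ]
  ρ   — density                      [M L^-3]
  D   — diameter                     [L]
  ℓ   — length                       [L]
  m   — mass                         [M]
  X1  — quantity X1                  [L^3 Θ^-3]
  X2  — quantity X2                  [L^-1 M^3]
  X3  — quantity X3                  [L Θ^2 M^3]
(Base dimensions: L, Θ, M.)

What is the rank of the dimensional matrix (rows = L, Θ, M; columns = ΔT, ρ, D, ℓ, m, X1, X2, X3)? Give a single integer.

Write exponents as rows L,Θ,M / cols ΔT,ρ,D,ℓ,m,X1,X2,X3:
  L: [ 0 -3  1  1  0  3 -1  1]
  Θ: [ 1  0  0  0  0 -3  0  2]
  M: [ 0  1  0  0  1  0  3  3]
Row reduction gives pivot columns ΔT,ρ,D; rank = 3

3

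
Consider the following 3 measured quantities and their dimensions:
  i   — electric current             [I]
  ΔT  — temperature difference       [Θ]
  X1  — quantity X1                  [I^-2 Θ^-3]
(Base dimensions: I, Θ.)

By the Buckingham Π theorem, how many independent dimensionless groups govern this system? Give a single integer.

Dimensional matrix (I×Θ by i×ΔT×X1):
  I: [ 1  0 -2]
  Θ: [ 0  1 -3]
Row reduction gives pivot columns i,ΔT; rank = 2
n=3, r=2 ⇒ 1 dimensionless group

1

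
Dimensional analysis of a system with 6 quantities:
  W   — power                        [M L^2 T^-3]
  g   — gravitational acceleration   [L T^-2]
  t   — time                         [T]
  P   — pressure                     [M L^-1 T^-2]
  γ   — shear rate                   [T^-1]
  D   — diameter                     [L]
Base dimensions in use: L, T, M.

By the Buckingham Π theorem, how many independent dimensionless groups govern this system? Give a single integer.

3

Exponent matrix [L,T,M] × [W,g,t,P,γ,D]:
  L: [ 2  1  0 -1  0  1]
  T: [-3 -2  1 -2 -1  0]
  M: [ 1  0  0  1  0  0]
RREF → pivots at {W,g,t} ⇒ r = 3
n=6, r=3 ⇒ 3 dimensionless groups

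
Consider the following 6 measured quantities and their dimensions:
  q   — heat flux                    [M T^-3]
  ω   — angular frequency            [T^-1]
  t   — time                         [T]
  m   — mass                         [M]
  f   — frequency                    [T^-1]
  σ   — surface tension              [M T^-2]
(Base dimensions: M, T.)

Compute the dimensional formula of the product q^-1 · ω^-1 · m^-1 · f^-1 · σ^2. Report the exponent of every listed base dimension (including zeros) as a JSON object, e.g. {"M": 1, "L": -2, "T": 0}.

Dimensional matrix (M×T by q×ω×t×m×f×σ):
  M: [ 1  0  0  1  0  1]
  T: [-3 -1  1  0 -1 -2]
  [M]: (-1)·1+(-1)·0+(-1)·1+(-1)·0+(2)·1 = 0
  [T]: (-1)·-3+(-1)·-1+(-1)·0+(-1)·-1+(2)·-2 = 1
⇒ T

{"M": 0, "T": 1}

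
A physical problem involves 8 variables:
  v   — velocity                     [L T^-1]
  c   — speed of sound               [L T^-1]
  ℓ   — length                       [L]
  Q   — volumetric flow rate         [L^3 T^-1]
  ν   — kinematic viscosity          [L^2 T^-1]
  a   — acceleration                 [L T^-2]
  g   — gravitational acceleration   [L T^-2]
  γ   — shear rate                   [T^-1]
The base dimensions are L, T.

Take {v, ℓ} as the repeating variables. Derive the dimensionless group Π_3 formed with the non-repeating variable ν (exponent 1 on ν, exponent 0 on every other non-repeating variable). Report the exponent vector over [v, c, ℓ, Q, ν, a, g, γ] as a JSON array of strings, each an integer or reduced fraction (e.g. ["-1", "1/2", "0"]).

Dimensional matrix (L×T by v×c×ℓ×Q×ν×a×g×γ):
  L: [ 1  1  1  3  2  1  1  0]
  T: [-1 -1  0 -1 -1 -2 -2 -1]
RREF → pivots at {v,ℓ} ⇒ r = 2
Repeat: v,ℓ; free: c,Q,ν,a,g,γ
RREF:
  r0: [   1    1    0    1    1    2    2    1]
  r1: [   0    0    1    2    1   -1   -1   -1]
Fix exponent of ν at 1, c at 0, Q at 0, a at 0, g at 0, γ at 0; solve each RREF row for its pivot's exponent:
  r0: exp(v) + (1)·1 = 0 ⇒ exp(v) = -1
  r1: exp(ℓ) + (1)·1 = 0 ⇒ exp(ℓ) = -1
Π_3 = v^-1 · ℓ^-1 · ν

["-1", "0", "-1", "0", "1", "0", "0", "0"]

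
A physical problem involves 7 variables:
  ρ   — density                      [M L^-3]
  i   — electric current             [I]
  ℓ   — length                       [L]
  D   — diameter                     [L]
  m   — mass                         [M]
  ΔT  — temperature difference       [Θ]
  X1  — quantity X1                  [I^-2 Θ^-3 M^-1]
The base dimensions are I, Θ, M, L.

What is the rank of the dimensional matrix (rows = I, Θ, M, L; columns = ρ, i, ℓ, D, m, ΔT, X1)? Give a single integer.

Write exponents as rows I,Θ,M,L / cols ρ,i,ℓ,D,m,ΔT,X1:
  I: [ 0  1  0  0  0  0 -2]
  Θ: [ 0  0  0  0  0  1 -3]
  M: [ 1  0  0  0  1  0 -1]
  L: [-3  0  1  1  0  0  0]
Echelon form has 4 nonzero rows (pivots: ρ,i,ℓ,ΔT)

4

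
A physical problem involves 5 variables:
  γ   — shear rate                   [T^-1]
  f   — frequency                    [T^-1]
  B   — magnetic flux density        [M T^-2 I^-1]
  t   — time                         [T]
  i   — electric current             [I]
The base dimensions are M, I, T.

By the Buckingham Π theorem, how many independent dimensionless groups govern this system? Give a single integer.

Exponent matrix [M,I,T] × [γ,f,B,t,i]:
  M: [ 0  0  1  0  0]
  I: [ 0  0 -1  0  1]
  T: [-1 -1 -2  1  0]
Row reduction gives pivot columns γ,B,i; rank = 3
5 vars − rank 3 = 2 Π groups

2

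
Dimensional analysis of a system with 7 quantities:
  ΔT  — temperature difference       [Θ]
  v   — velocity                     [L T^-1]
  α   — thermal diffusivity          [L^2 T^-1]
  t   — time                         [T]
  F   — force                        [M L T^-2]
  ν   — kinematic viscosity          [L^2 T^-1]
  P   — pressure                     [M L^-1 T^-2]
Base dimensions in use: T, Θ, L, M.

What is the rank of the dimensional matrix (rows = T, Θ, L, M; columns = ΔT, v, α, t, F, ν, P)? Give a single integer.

Exponent matrix [T,Θ,L,M] × [ΔT,v,α,t,F,ν,P]:
  T: [ 0 -1 -1  1 -2 -1 -2]
  Θ: [ 1  0  0  0  0  0  0]
  L: [ 0  1  2  0  1  2 -1]
  M: [ 0  0  0  0  1  0  1]
Row reduction gives pivot columns ΔT,v,α,F; rank = 4

4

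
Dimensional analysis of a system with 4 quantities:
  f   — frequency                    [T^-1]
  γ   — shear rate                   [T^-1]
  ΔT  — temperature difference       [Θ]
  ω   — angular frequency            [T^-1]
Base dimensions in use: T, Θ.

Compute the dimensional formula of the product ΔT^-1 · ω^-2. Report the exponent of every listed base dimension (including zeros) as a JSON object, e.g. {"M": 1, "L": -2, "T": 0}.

Exponent matrix [T,Θ] × [f,γ,ΔT,ω]:
  T: [-1 -1  0 -1]
  Θ: [ 0  0  1  0]
  [T]: (-1)·0+(-2)·-1 = 2
  [Θ]: (-1)·1+(-2)·0 = -1
⇒ T^2 Θ^-1

{"T": 2, "Θ": -1}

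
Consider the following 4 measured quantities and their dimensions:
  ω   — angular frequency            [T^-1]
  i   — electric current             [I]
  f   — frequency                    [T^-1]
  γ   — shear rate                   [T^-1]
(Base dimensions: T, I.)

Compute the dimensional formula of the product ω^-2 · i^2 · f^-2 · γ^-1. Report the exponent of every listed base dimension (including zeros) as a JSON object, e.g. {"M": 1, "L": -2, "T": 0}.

Exponent matrix [T,I] × [ω,i,f,γ]:
  T: [-1  0 -1 -1]
  I: [ 0  1  0  0]
  [T]: (-2)·-1+(2)·0+(-2)·-1+(-1)·-1 = 5
  [I]: (-2)·0+(2)·1+(-2)·0+(-1)·0 = 2
⇒ T^5 I^2

{"T": 5, "I": 2}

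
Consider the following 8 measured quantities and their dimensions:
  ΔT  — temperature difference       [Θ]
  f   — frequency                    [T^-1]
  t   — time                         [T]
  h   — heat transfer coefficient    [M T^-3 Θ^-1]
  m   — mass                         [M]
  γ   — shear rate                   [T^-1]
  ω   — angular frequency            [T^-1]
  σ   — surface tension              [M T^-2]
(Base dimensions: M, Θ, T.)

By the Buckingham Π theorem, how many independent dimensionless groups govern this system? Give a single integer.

5

Exponent matrix [M,Θ,T] × [ΔT,f,t,h,m,γ,ω,σ]:
  M: [ 0  0  0  1  1  0  0  1]
  Θ: [ 1  0  0 -1  0  0  0  0]
  T: [ 0 -1  1 -3  0 -1 -1 -2]
RREF → pivots at {ΔT,f,h} ⇒ r = 3
n=8, r=3 ⇒ 5 dimensionless groups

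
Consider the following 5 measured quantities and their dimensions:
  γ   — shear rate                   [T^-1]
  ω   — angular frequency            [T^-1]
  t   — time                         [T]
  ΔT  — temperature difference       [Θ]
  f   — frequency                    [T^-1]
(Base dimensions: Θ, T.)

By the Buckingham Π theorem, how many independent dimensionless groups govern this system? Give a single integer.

Write exponents as rows Θ,T / cols γ,ω,t,ΔT,f:
  Θ: [ 0  0  0  1  0]
  T: [-1 -1  1  0 -1]
RREF → pivots at {γ,ΔT} ⇒ r = 2
Π count = n − r = 5 − 2 = 3

3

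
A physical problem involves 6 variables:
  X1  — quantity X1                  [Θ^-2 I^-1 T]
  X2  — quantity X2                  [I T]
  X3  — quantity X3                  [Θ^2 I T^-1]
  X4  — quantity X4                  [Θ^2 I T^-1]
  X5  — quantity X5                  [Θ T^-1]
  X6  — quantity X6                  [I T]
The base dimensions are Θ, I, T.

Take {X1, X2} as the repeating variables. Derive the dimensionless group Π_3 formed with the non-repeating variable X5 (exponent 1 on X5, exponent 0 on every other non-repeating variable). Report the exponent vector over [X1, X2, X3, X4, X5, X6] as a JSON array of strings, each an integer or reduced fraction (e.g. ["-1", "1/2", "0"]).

Exponent matrix [Θ,I,T] × [X1,X2,X3,X4,X5,X6]:
  Θ: [-2  0  2  2  1  0]
  I: [-1  1  1  1  0  1]
  T: [ 1  1 -1 -1 -1  1]
Row reduction gives pivot columns X1,X2; rank = 2
Repeat: X1,X2; free: X3,X4,X5,X6
RREF:
  r0: [   1    0   -1   -1 -1/2    0]
  r1: [   0    1    0    0 -1/2    1]
  r2: [   0    0    0    0    0    0]
Fix exponent of X5 at 1, X3 at 0, X4 at 0, X6 at 0; solve each RREF row for its pivot's exponent:
  r0: exp(X1) + (-1/2)·1 = 0 ⇒ exp(X1) = 1/2
  r1: exp(X2) + (-1/2)·1 = 0 ⇒ exp(X2) = 1/2
Π_3 = X1^(1/2) · X2^(1/2) · X5

["1/2", "1/2", "0", "0", "1", "0"]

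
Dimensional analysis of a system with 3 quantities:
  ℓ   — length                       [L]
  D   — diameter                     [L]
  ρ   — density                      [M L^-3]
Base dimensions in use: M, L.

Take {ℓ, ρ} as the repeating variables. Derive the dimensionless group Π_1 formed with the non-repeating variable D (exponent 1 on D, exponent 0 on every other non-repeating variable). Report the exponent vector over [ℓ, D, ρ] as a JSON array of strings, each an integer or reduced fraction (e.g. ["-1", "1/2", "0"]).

Exponent matrix [M,L] × [ℓ,D,ρ]:
  M: [ 0  0  1]
  L: [ 1  1 -3]
Row reduction gives pivot columns ℓ,ρ; rank = 2
Pivot set = {ℓ,ρ}, free = {D}
RREF:
  r0: [   1    1    0]
  r1: [   0    0    1]
Fix exponent of D at 1; solve each RREF row for its pivot's exponent:
  r0: exp(ℓ) + (1)·1 = 0 ⇒ exp(ℓ) = -1
  r1: exp(ρ) + (0)·1 = 0 ⇒ exp(ρ) = 0
Π_1 = ℓ^-1 · D

["-1", "1", "0"]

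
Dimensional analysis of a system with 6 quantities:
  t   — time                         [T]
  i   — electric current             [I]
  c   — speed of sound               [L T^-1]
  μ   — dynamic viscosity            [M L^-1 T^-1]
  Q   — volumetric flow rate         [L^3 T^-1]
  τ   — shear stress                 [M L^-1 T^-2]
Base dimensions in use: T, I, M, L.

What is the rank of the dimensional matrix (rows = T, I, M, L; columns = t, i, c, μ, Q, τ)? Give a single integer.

4

Exponent matrix [T,I,M,L] × [t,i,c,μ,Q,τ]:
  T: [ 1  0 -1 -1 -1 -2]
  I: [ 0  1  0  0  0  0]
  M: [ 0  0  0  1  0  1]
  L: [ 0  0  1 -1  3 -1]
Row reduction gives pivot columns t,i,c,μ; rank = 4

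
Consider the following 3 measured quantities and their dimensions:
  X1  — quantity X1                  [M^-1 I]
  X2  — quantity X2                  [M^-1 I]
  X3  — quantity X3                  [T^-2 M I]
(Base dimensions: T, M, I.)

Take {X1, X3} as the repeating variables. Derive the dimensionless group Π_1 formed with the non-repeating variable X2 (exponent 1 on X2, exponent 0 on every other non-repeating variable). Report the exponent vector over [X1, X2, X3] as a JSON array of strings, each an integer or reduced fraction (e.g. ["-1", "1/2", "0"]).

Write exponents as rows T,M,I / cols X1,X2,X3:
  T: [ 0  0 -2]
  M: [-1 -1  1]
  I: [ 1  1  1]
Echelon form has 2 nonzero rows (pivots: X1,X3)
Repeat: X1,X3; free: X2
RREF:
  r0: [   1    1    0]
  r1: [   0    0    1]
  r2: [   0    0    0]
Fix exponent of X2 at 1; solve each RREF row for its pivot's exponent:
  r0: exp(X1) + (1)·1 = 0 ⇒ exp(X1) = -1
  r1: exp(X3) + (0)·1 = 0 ⇒ exp(X3) = 0
Π_1 = X1^-1 · X2

["-1", "1", "0"]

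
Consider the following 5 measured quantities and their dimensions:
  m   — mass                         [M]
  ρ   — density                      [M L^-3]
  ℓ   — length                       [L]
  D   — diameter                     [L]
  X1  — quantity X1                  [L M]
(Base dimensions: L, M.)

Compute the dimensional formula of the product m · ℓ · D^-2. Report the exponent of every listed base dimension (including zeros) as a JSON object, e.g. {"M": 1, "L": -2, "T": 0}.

{"L": -1, "M": 1}

Dimensional matrix (L×M by m×ρ×ℓ×D×X1):
  L: [ 0 -3  1  1  1]
  M: [ 1  1  0  0  1]
  [L]: (1)·0+(1)·1+(-2)·1 = -1
  [M]: (1)·1+(1)·0+(-2)·0 = 1
⇒ L^-1 M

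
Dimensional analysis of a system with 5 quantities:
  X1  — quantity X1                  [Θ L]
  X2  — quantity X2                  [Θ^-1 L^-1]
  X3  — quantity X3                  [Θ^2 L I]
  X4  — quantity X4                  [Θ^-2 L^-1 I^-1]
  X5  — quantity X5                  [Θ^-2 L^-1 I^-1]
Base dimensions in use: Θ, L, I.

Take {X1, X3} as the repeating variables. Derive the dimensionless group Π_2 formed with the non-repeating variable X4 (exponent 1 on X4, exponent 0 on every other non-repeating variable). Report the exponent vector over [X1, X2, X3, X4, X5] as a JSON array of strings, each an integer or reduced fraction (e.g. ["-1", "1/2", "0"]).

["0", "0", "1", "1", "0"]

Dimensional matrix (Θ×L×I by X1×X2×X3×X4×X5):
  Θ: [ 1 -1  2 -2 -2]
  L: [ 1 -1  1 -1 -1]
  I: [ 0  0  1 -1 -1]
Row reduction gives pivot columns X1,X3; rank = 2
Pivot set = {X1,X3}, free = {X2,X4,X5}
RREF:
  r0: [   1   -1    0    0    0]
  r1: [   0    0    1   -1   -1]
  r2: [   0    0    0    0    0]
Fix exponent of X4 at 1, X2 at 0, X5 at 0; solve each RREF row for its pivot's exponent:
  r0: exp(X1) + (0)·1 = 0 ⇒ exp(X1) = 0
  r1: exp(X3) + (-1)·1 = 0 ⇒ exp(X3) = 1
Π_2 = X3 · X4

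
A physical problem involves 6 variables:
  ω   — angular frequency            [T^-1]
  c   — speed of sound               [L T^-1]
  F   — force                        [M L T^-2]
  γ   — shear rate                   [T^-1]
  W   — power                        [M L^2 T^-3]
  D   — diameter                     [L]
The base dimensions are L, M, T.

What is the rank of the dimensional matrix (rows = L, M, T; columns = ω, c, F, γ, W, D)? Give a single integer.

Dimensional matrix (L×M×T by ω×c×F×γ×W×D):
  L: [ 0  1  1  0  2  1]
  M: [ 0  0  1  0  1  0]
  T: [-1 -1 -2 -1 -3  0]
RREF → pivots at {ω,c,F} ⇒ r = 3

3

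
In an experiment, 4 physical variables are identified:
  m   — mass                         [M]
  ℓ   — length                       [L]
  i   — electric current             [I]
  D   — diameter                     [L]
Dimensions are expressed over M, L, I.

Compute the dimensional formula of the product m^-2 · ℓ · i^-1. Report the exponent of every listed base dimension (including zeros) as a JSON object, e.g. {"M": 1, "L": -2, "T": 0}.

Write exponents as rows M,L,I / cols m,ℓ,i,D:
  M: [ 1  0  0  0]
  L: [ 0  1  0  1]
  I: [ 0  0  1  0]
  [M]: (-2)·1+(1)·0+(-1)·0 = -2
  [L]: (-2)·0+(1)·1+(-1)·0 = 1
  [I]: (-2)·0+(1)·0+(-1)·1 = -1
⇒ M^-2 L I^-1

{"M": -2, "L": 1, "I": -1}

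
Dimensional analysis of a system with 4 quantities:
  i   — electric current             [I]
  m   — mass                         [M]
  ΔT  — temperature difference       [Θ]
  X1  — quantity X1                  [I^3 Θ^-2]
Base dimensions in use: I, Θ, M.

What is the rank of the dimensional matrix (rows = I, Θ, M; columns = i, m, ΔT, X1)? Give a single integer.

Write exponents as rows I,Θ,M / cols i,m,ΔT,X1:
  I: [ 1  0  0  3]
  Θ: [ 0  0  1 -2]
  M: [ 0  1  0  0]
Row reduction gives pivot columns i,m,ΔT; rank = 3

3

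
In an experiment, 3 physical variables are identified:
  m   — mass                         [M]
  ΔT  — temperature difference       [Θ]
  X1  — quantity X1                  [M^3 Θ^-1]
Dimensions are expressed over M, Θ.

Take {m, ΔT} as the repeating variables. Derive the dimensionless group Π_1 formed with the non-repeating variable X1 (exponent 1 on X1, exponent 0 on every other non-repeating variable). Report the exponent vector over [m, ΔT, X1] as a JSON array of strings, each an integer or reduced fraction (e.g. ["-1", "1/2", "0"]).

Write exponents as rows M,Θ / cols m,ΔT,X1:
  M: [ 1  0  3]
  Θ: [ 0  1 -1]
RREF → pivots at {m,ΔT} ⇒ r = 2
Pivot set = {m,ΔT}, free = {X1}
RREF:
  r0: [   1    0    3]
  r1: [   0    1   -1]
Fix exponent of X1 at 1; solve each RREF row for its pivot's exponent:
  r0: exp(m) + (3)·1 = 0 ⇒ exp(m) = -3
  r1: exp(ΔT) + (-1)·1 = 0 ⇒ exp(ΔT) = 1
Π_1 = m^-3 · ΔT · X1

["-3", "1", "1"]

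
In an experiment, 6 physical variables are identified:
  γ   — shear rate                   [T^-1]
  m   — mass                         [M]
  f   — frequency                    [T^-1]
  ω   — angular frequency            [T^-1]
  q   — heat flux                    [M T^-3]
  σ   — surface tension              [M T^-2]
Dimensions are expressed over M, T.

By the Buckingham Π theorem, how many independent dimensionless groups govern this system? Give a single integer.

Write exponents as rows M,T / cols γ,m,f,ω,q,σ:
  M: [ 0  1  0  0  1  1]
  T: [-1  0 -1 -1 -3 -2]
RREF → pivots at {γ,m} ⇒ r = 2
n=6, r=2 ⇒ 4 dimensionless groups

4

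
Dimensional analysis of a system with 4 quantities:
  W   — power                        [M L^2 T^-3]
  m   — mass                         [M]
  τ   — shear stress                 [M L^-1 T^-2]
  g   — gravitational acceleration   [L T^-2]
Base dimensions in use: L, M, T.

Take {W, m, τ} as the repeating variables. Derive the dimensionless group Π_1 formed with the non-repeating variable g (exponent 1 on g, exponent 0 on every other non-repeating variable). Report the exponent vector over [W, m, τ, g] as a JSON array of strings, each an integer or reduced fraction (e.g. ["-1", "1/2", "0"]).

Exponent matrix [L,M,T] × [W,m,τ,g]:
  L: [ 2  0 -1  1]
  M: [ 1  1  1  0]
  T: [-3  0 -2 -2]
Row reduction gives pivot columns W,m,τ; rank = 3
Pivot set = {W,m,τ}, free = {g}
RREF:
  r0: [   1    0    0  4/7]
  r1: [   0    1    0 -5/7]
  r2: [   0    0    1  1/7]
Fix exponent of g at 1; solve each RREF row for its pivot's exponent:
  r0: exp(W) + (4/7)·1 = 0 ⇒ exp(W) = -4/7
  r1: exp(m) + (-5/7)·1 = 0 ⇒ exp(m) = 5/7
  r2: exp(τ) + (1/7)·1 = 0 ⇒ exp(τ) = -1/7
Π_1 = W^(-4/7) · m^(5/7) · τ^(-1/7) · g

["-4/7", "5/7", "-1/7", "1"]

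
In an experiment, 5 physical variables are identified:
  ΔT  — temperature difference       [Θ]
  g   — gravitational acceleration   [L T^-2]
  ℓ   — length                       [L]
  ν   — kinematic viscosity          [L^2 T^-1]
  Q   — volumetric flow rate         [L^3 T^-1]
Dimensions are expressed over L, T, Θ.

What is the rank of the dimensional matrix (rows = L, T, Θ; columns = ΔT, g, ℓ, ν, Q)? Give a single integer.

Write exponents as rows L,T,Θ / cols ΔT,g,ℓ,ν,Q:
  L: [ 0  1  1  2  3]
  T: [ 0 -2  0 -1 -1]
  Θ: [ 1  0  0  0  0]
Echelon form has 3 nonzero rows (pivots: ΔT,g,ℓ)

3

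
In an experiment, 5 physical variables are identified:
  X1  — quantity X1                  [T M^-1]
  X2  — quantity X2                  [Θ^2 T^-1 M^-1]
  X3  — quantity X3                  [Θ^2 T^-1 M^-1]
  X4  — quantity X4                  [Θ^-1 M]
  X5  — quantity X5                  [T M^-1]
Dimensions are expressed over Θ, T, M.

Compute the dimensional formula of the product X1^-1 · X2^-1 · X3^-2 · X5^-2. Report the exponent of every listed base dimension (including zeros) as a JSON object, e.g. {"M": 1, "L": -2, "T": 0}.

{"Θ": -6, "T": 0, "M": 6}

Dimensional matrix (Θ×T×M by X1×X2×X3×X4×X5):
  Θ: [ 0  2  2 -1  0]
  T: [ 1 -1 -1  0  1]
  M: [-1 -1 -1  1 -1]
  [Θ]: (-1)·0+(-1)·2+(-2)·2+(-2)·0 = -6
  [T]: (-1)·1+(-1)·-1+(-2)·-1+(-2)·1 = 0
  [M]: (-1)·-1+(-1)·-1+(-2)·-1+(-2)·-1 = 6
⇒ Θ^-6 M^6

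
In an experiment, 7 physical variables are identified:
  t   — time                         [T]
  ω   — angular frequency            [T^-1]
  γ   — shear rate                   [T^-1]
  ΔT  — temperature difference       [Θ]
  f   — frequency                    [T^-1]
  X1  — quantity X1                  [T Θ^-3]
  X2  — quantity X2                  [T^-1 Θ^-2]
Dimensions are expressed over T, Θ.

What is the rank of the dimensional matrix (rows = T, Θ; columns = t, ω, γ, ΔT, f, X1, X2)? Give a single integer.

2

Exponent matrix [T,Θ] × [t,ω,γ,ΔT,f,X1,X2]:
  T: [ 1 -1 -1  0 -1  1 -1]
  Θ: [ 0  0  0  1  0 -3 -2]
Echelon form has 2 nonzero rows (pivots: t,ΔT)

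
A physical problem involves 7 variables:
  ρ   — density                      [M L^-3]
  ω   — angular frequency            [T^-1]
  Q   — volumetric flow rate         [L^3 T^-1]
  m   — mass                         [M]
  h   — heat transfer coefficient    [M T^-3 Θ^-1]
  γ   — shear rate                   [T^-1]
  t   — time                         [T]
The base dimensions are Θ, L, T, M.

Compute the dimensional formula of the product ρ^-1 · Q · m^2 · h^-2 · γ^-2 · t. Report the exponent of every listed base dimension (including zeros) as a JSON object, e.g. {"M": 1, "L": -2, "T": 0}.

Exponent matrix [Θ,L,T,M] × [ρ,ω,Q,m,h,γ,t]:
  Θ: [ 0  0  0  0 -1  0  0]
  L: [-3  0  3  0  0  0  0]
  T: [ 0 -1 -1  0 -3 -1  1]
  M: [ 1  0  0  1  1  0  0]
  [Θ]: (-1)·0+(1)·0+(2)·0+(-2)·-1+(-2)·0+(1)·0 = 2
  [L]: (-1)·-3+(1)·3+(2)·0+(-2)·0+(-2)·0+(1)·0 = 6
  [T]: (-1)·0+(1)·-1+(2)·0+(-2)·-3+(-2)·-1+(1)·1 = 8
  [M]: (-1)·1+(1)·0+(2)·1+(-2)·1+(-2)·0+(1)·0 = -1
⇒ Θ^2 L^6 T^8 M^-1

{"Θ": 2, "L": 6, "T": 8, "M": -1}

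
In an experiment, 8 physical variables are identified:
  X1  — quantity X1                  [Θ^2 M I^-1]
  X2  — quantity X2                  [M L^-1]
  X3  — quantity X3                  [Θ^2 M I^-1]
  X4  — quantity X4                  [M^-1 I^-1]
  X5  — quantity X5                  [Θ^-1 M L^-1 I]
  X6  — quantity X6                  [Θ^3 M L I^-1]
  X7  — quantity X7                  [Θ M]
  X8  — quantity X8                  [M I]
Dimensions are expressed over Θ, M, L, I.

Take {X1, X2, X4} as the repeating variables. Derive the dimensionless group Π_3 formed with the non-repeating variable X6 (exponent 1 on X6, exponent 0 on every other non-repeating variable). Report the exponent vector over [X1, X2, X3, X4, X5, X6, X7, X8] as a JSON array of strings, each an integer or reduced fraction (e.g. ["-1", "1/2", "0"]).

["-3/2", "1", "0", "1/2", "0", "1", "0", "0"]

Write exponents as rows Θ,M,L,I / cols X1,X2,X3,X4,X5,X6,X7,X8:
  Θ: [ 2  0  2  0 -1  3  1  0]
  M: [ 1  1  1 -1  1  1  1  1]
  L: [ 0 -1  0  0 -1  1  0  0]
  I: [-1  0 -1 -1  1 -1  0  1]
Row reduction gives pivot columns X1,X2,X4; rank = 3
Pivot set = {X1,X2,X4}, free = {X3,X5,X6,X7,X8}
RREF:
  r0: [   1    0    1    0 -1/2  3/2  1/2    0]
  r1: [   0    1    0    0    1   -1    0    0]
  r2: [   0    0    0    1 -1/2 -1/2 -1/2   -1]
  r3: [   0    0    0    0    0    0    0    0]
Fix exponent of X6 at 1, X3 at 0, X5 at 0, X7 at 0, X8 at 0; solve each RREF row for its pivot's exponent:
  r0: exp(X1) + (3/2)·1 = 0 ⇒ exp(X1) = -3/2
  r1: exp(X2) + (-1)·1 = 0 ⇒ exp(X2) = 1
  r2: exp(X4) + (-1/2)·1 = 0 ⇒ exp(X4) = 1/2
Π_3 = X1^(-3/2) · X2 · X4^(1/2) · X6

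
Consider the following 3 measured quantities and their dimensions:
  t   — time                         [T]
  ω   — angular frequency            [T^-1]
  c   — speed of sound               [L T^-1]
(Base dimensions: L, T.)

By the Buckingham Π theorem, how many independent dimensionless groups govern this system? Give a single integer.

1

Write exponents as rows L,T / cols t,ω,c:
  L: [ 0  0  1]
  T: [ 1 -1 -1]
Echelon form has 2 nonzero rows (pivots: t,c)
n=3, r=2 ⇒ 1 dimensionless group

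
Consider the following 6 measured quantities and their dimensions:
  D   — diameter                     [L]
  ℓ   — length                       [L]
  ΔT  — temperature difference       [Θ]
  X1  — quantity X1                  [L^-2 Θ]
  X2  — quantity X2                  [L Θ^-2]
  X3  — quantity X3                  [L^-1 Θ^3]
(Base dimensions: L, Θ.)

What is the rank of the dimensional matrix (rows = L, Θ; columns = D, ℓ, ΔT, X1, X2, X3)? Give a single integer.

Write exponents as rows L,Θ / cols D,ℓ,ΔT,X1,X2,X3:
  L: [ 1  1  0 -2  1 -1]
  Θ: [ 0  0  1  1 -2  3]
Echelon form has 2 nonzero rows (pivots: D,ΔT)

2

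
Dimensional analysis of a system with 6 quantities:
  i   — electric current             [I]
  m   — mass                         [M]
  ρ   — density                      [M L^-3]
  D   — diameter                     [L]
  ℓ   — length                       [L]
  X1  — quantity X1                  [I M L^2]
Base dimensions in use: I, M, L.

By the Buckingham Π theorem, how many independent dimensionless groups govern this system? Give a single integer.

Write exponents as rows I,M,L / cols i,m,ρ,D,ℓ,X1:
  I: [ 1  0  0  0  0  1]
  M: [ 0  1  1  0  0  1]
  L: [ 0  0 -3  1  1  2]
Echelon form has 3 nonzero rows (pivots: i,m,ρ)
Π count = n − r = 6 − 3 = 3

3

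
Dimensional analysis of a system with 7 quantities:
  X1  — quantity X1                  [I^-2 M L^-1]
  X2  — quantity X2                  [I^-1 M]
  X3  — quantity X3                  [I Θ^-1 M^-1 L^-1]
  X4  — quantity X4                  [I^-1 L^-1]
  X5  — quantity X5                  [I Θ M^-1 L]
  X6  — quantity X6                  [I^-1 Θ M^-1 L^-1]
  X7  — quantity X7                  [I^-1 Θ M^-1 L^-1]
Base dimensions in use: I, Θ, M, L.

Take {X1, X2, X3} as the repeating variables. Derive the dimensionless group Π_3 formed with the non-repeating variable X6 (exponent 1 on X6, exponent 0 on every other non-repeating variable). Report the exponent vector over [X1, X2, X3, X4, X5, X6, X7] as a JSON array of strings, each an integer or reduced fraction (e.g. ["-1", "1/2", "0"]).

["-2", "4", "1", "0", "0", "1", "0"]

Dimensional matrix (I×Θ×M×L by X1×X2×X3×X4×X5×X6×X7):
  I: [-2 -1  1 -1  1 -1 -1]
  Θ: [ 0  0 -1  0  1  1  1]
  M: [ 1  1 -1  0 -1 -1 -1]
  L: [-1  0 -1 -1  1 -1 -1]
Echelon form has 3 nonzero rows (pivots: X1,X2,X3)
Repeat: X1,X2,X3; free: X4,X5,X6,X7
RREF:
  r0: [   1    0    0    1    0    2    2]
  r1: [   0    1    0   -1   -2   -4   -4]
  r2: [   0    0    1    0   -1   -1   -1]
  r3: [   0    0    0    0    0    0    0]
Fix exponent of X6 at 1, X4 at 0, X5 at 0, X7 at 0; solve each RREF row for its pivot's exponent:
  r0: exp(X1) + (2)·1 = 0 ⇒ exp(X1) = -2
  r1: exp(X2) + (-4)·1 = 0 ⇒ exp(X2) = 4
  r2: exp(X3) + (-1)·1 = 0 ⇒ exp(X3) = 1
Π_3 = X1^-2 · X2^4 · X3 · X6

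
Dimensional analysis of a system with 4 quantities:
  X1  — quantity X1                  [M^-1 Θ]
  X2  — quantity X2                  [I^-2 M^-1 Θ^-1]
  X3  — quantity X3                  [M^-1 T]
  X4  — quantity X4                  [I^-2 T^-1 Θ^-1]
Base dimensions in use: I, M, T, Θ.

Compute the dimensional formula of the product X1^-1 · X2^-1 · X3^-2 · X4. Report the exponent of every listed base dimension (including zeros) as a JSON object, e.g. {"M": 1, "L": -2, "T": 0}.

{"I": 0, "M": 4, "T": -3, "Θ": -1}

Dimensional matrix (I×M×T×Θ by X1×X2×X3×X4):
  I: [ 0 -2  0 -2]
  M: [-1 -1 -1  0]
  T: [ 0  0  1 -1]
  Θ: [ 1 -1  0 -1]
  [I]: (-1)·0+(-1)·-2+(-2)·0+(1)·-2 = 0
  [M]: (-1)·-1+(-1)·-1+(-2)·-1+(1)·0 = 4
  [T]: (-1)·0+(-1)·0+(-2)·1+(1)·-1 = -3
  [Θ]: (-1)·1+(-1)·-1+(-2)·0+(1)·-1 = -1
⇒ M^4 T^-3 Θ^-1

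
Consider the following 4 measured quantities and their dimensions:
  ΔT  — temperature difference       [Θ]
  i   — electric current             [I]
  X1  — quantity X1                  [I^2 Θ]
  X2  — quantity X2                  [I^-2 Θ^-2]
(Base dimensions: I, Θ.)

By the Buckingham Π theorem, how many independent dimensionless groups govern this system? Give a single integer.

Write exponents as rows I,Θ / cols ΔT,i,X1,X2:
  I: [ 0  1  2 -2]
  Θ: [ 1  0  1 -2]
Echelon form has 2 nonzero rows (pivots: ΔT,i)
4 vars − rank 2 = 2 Π groups

2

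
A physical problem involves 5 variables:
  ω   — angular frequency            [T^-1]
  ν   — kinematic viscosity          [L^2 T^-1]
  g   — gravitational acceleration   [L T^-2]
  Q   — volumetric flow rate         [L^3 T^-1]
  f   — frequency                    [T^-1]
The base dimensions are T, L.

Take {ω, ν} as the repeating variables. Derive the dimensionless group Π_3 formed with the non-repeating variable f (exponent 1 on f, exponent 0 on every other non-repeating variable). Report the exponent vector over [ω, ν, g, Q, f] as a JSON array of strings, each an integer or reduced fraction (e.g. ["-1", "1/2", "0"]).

["-1", "0", "0", "0", "1"]

Dimensional matrix (T×L by ω×ν×g×Q×f):
  T: [-1 -1 -2 -1 -1]
  L: [ 0  2  1  3  0]
Echelon form has 2 nonzero rows (pivots: ω,ν)
Repeat: ω,ν; free: g,Q,f
RREF:
  r0: [   1    0  3/2 -1/2    1]
  r1: [   0    1  1/2  3/2    0]
Fix exponent of f at 1, g at 0, Q at 0; solve each RREF row for its pivot's exponent:
  r0: exp(ω) + (1)·1 = 0 ⇒ exp(ω) = -1
  r1: exp(ν) + (0)·1 = 0 ⇒ exp(ν) = 0
Π_3 = ω^-1 · f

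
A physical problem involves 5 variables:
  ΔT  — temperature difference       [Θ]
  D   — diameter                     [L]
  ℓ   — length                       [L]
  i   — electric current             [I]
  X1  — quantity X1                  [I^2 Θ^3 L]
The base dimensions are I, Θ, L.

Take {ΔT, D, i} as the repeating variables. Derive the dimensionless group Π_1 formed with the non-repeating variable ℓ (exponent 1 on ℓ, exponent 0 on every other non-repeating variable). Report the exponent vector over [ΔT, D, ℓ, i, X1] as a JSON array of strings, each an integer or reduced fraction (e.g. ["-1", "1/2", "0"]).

Dimensional matrix (I×Θ×L by ΔT×D×ℓ×i×X1):
  I: [ 0  0  0  1  2]
  Θ: [ 1  0  0  0  3]
  L: [ 0  1  1  0  1]
Echelon form has 3 nonzero rows (pivots: ΔT,D,i)
Repeat: ΔT,D,i; free: ℓ,X1
RREF:
  r0: [   1    0    0    0    3]
  r1: [   0    1    1    0    1]
  r2: [   0    0    0    1    2]
Fix exponent of ℓ at 1, X1 at 0; solve each RREF row for its pivot's exponent:
  r0: exp(ΔT) + (0)·1 = 0 ⇒ exp(ΔT) = 0
  r1: exp(D) + (1)·1 = 0 ⇒ exp(D) = -1
  r2: exp(i) + (0)·1 = 0 ⇒ exp(i) = 0
Π_1 = D^-1 · ℓ

["0", "-1", "1", "0", "0"]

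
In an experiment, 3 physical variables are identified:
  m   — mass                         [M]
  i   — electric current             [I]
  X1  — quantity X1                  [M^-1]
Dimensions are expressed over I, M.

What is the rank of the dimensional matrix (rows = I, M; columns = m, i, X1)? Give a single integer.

Write exponents as rows I,M / cols m,i,X1:
  I: [ 0  1  0]
  M: [ 1  0 -1]
Echelon form has 2 nonzero rows (pivots: m,i)

2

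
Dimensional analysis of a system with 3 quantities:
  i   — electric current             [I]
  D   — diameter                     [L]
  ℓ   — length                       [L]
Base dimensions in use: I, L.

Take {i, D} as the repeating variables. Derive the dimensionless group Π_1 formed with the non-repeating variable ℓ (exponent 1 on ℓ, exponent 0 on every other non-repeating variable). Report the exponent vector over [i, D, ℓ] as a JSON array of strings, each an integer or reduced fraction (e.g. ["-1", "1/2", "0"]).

Exponent matrix [I,L] × [i,D,ℓ]:
  I: [ 1  0  0]
  L: [ 0  1  1]
Row reduction gives pivot columns i,D; rank = 2
Repeat: i,D; free: ℓ
RREF:
  r0: [   1    0    0]
  r1: [   0    1    1]
Fix exponent of ℓ at 1; solve each RREF row for its pivot's exponent:
  r0: exp(i) + (0)·1 = 0 ⇒ exp(i) = 0
  r1: exp(D) + (1)·1 = 0 ⇒ exp(D) = -1
Π_1 = D^-1 · ℓ

["0", "-1", "1"]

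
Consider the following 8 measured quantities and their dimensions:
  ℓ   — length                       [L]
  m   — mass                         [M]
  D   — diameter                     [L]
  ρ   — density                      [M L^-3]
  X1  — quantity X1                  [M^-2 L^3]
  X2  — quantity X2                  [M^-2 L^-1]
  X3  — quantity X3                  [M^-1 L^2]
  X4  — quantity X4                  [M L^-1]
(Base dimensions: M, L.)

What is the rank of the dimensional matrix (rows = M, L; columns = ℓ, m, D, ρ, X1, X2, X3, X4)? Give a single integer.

2

Write exponents as rows M,L / cols ℓ,m,D,ρ,X1,X2,X3,X4:
  M: [ 0  1  0  1 -2 -2 -1  1]
  L: [ 1  0  1 -3  3 -1  2 -1]
Row reduction gives pivot columns ℓ,m; rank = 2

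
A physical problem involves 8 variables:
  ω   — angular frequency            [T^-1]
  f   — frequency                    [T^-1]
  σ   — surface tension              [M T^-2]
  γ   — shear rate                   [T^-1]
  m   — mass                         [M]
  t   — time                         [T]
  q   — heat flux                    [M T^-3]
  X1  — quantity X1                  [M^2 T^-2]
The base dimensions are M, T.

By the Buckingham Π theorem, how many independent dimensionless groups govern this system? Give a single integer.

Write exponents as rows M,T / cols ω,f,σ,γ,m,t,q,X1:
  M: [ 0  0  1  0  1  0  1  2]
  T: [-1 -1 -2 -1  0  1 -3 -2]
Echelon form has 2 nonzero rows (pivots: ω,σ)
8 vars − rank 2 = 6 Π groups

6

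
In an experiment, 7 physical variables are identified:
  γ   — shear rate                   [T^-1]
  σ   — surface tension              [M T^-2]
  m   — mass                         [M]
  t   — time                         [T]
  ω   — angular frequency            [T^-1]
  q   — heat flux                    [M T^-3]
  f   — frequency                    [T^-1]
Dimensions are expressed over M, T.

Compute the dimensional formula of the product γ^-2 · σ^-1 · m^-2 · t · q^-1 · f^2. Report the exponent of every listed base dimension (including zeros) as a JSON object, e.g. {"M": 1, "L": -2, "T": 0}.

{"M": -4, "T": 6}

Exponent matrix [M,T] × [γ,σ,m,t,ω,q,f]:
  M: [ 0  1  1  0  0  1  0]
  T: [-1 -2  0  1 -1 -3 -1]
  [M]: (-2)·0+(-1)·1+(-2)·1+(1)·0+(-1)·1+(2)·0 = -4
  [T]: (-2)·-1+(-1)·-2+(-2)·0+(1)·1+(-1)·-3+(2)·-1 = 6
⇒ M^-4 T^6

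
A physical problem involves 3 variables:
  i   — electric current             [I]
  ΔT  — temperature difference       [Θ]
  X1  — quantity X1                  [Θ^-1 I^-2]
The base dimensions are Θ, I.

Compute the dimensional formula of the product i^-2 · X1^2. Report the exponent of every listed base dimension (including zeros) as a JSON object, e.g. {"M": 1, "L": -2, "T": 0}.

{"Θ": -2, "I": -6}

Exponent matrix [Θ,I] × [i,ΔT,X1]:
  Θ: [ 0  1 -1]
  I: [ 1  0 -2]
  [Θ]: (-2)·0+(2)·-1 = -2
  [I]: (-2)·1+(2)·-2 = -6
⇒ Θ^-2 I^-6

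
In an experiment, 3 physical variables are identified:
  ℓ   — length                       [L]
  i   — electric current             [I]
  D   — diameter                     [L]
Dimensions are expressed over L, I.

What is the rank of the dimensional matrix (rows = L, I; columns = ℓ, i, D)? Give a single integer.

2

Dimensional matrix (L×I by ℓ×i×D):
  L: [ 1  0  1]
  I: [ 0  1  0]
Row reduction gives pivot columns ℓ,i; rank = 2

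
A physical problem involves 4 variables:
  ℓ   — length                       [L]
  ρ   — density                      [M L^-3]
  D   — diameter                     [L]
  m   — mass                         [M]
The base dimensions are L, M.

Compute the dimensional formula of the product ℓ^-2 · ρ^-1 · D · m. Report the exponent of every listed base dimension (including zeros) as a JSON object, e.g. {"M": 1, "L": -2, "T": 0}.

{"L": 2, "M": 0}

Dimensional matrix (L×M by ℓ×ρ×D×m):
  L: [ 1 -3  1  0]
  M: [ 0  1  0  1]
  [L]: (-2)·1+(-1)·-3+(1)·1+(1)·0 = 2
  [M]: (-2)·0+(-1)·1+(1)·0+(1)·1 = 0
⇒ L^2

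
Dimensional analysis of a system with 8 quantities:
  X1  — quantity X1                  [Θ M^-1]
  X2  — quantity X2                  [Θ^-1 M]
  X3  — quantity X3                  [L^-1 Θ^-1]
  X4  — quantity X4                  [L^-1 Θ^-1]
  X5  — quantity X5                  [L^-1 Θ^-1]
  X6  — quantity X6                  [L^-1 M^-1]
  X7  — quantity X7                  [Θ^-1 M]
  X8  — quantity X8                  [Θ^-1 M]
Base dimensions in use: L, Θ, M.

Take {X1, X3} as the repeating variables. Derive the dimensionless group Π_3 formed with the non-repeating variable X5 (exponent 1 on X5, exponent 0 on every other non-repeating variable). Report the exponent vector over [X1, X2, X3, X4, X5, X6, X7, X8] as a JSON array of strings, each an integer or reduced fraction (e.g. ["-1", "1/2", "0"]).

["0", "0", "-1", "0", "1", "0", "0", "0"]

Exponent matrix [L,Θ,M] × [X1,X2,X3,X4,X5,X6,X7,X8]:
  L: [ 0  0 -1 -1 -1 -1  0  0]
  Θ: [ 1 -1 -1 -1 -1  0 -1 -1]
  M: [-1  1  0  0  0 -1  1  1]
Row reduction gives pivot columns X1,X3; rank = 2
Repeat: X1,X3; free: X2,X4,X5,X6,X7,X8
RREF:
  r0: [   1   -1    0    0    0    1   -1   -1]
  r1: [   0    0    1    1    1    1    0    0]
  r2: [   0    0    0    0    0    0    0    0]
Fix exponent of X5 at 1, X2 at 0, X4 at 0, X6 at 0, X7 at 0, X8 at 0; solve each RREF row for its pivot's exponent:
  r0: exp(X1) + (0)·1 = 0 ⇒ exp(X1) = 0
  r1: exp(X3) + (1)·1 = 0 ⇒ exp(X3) = -1
Π_3 = X3^-1 · X5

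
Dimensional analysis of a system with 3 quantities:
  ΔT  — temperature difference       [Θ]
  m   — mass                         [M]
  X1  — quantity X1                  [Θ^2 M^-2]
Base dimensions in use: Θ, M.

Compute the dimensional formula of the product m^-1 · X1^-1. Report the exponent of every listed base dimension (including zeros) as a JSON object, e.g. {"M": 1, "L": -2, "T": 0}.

Dimensional matrix (Θ×M by ΔT×m×X1):
  Θ: [ 1  0  2]
  M: [ 0  1 -2]
  [Θ]: (-1)·0+(-1)·2 = -2
  [M]: (-1)·1+(-1)·-2 = 1
⇒ Θ^-2 M

{"Θ": -2, "M": 1}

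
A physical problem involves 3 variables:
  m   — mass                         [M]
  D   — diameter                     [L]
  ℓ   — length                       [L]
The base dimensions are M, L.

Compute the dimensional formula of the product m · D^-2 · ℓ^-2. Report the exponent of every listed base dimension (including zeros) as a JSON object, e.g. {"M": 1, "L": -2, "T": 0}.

{"M": 1, "L": -4}

Write exponents as rows M,L / cols m,D,ℓ:
  M: [ 1  0  0]
  L: [ 0  1  1]
  [M]: (1)·1+(-2)·0+(-2)·0 = 1
  [L]: (1)·0+(-2)·1+(-2)·1 = -4
⇒ M L^-4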